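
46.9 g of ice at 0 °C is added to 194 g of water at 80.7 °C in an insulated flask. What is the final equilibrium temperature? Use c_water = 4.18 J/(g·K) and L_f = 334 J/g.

T_f ≈ 49.4 °C

Taking heat into each body as positive, Σ m c ΔT = 0:
latent heat to melt: 46.9×334 = 15665
  meltwater 0→T: 46.9×4.18×T = 196.04 T
  water cools: 194×4.18×(T − 80.7) = 810.92(T − 80.7)
1007 T = 65441 − 15665 = 49777
T ≈ 49.43 °C. Since T > 0 °C, the all-ice-melts assumption holds.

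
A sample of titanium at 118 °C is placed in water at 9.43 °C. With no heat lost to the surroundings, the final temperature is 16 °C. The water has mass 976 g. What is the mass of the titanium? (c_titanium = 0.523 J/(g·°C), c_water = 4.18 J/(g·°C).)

m ≈ 502 g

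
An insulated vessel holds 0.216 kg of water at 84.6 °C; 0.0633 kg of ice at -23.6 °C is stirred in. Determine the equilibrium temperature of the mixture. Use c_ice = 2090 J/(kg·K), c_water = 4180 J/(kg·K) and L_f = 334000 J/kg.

T_f ≈ 44.6 °C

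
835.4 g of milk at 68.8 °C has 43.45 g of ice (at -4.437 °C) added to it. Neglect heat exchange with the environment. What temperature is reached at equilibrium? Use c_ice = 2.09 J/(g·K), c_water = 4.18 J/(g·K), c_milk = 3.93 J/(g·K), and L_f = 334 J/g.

T_f ≈ 60.9 °C

Conservation of energy gives ΣQ = 0:
warm ice to 0 °C: 43.45·2.09·(0 − (-4.437)) = 402.93; latent heat to melt: 43.45·334 = 14512; warm the meltwater: 181.62 T; milk cools: 835.4·3.93·(T − 68.8) = 3283.1(T − 68.8)
3464.7 T = 225879 − 14915 = 210964
T ≈ 60.89 °C (positive, so assuming full melt was valid).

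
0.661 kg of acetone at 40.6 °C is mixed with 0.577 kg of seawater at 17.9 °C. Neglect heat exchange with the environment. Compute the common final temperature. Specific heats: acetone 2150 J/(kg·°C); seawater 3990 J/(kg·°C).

T_f ≈ 26.6 °C

T_f = Σ m_i c_i T_i / Σ m_i c_i:
T_f = (1421.2×40.6 + 2302.2×17.9) / (1421.2 + 2302.2)
    = 98909 / 3723.4 ≈ 26.56 °C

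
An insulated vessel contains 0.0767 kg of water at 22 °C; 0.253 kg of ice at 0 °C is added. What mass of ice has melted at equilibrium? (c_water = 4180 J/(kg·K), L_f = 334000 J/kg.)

m_melted ≈ 0.0211 kg

Cooling the water to 0 °C releases 0.0767×4180×22 = 7053.3 J.
Fully melting the ice requires m_ice L_f = 0.253×334000 = 84502 J.
That's not enough to melt it all — equilibrium is at 0 °C with ice remaining.
Mass melted = 7053.3/334000 ≈ 0.02112 kg.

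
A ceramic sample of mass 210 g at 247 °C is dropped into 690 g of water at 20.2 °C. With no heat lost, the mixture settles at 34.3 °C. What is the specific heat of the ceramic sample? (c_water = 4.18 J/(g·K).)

c ≈ 0.91 J/(g·K)

Conservation of energy gives ΣQ = 0:
210×c×(34.3 − 247) + 690×4.18×(34.3 − 20.2) = 0
-44667 c = -40667
c = -40667/-44667 ≈ 0.9105 J/(g·K)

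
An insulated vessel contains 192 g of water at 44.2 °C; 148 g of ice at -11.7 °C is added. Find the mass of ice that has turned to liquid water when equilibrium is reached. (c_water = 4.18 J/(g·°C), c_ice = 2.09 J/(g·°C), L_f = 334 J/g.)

Cooling the water to 0 °C releases 192·4.18·44.2 = 35473 J.
Warming the ice to 0 °C takes 148·2.09·11.7 = 3619 J, leaving 31854 J for melting.
To melt every bit of ice: 148·334 = 49432 J.
That's not enough to melt it all — equilibrium is at 0 °C with ice remaining.
m_melt = 31854 / L_f = 95.37 g.

m_melted ≈ 95.4 g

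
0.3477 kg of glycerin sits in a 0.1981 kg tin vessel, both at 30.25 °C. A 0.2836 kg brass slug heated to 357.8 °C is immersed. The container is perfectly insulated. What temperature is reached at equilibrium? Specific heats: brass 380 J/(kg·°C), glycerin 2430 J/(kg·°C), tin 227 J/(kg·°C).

Net heat exchanged in the isolated system is zero:
0.2836*380*(T − 357.8) + 0.3477*2430*(T − 30.25) + 0.1981*227*(T − 30.25) = 0
997.65 T = 65478
T = 65478/997.65 ≈ 65.63 °C

T_f ≈ 65.6 °C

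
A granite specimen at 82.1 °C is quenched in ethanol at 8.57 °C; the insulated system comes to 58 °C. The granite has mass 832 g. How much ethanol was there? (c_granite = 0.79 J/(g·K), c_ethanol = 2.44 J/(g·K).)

|Q_granite| = |Q_ethanol|:
832·0.79·(82.1 − 58) = m·2.44·(58 − 8.57)
120.61 m = 15840  ⇒  m ≈ 131.3 g

m ≈ 131 g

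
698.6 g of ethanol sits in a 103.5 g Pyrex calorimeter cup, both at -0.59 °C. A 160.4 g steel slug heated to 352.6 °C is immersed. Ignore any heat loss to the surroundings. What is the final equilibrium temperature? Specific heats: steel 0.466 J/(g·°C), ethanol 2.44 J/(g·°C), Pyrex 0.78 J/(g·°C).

T_f ≈ 13.6 °C

With ΣQ=0 the equilibrium temperature is the m·c-weighted mean:
T_f = (74.75*352.6 + 1704.6*(-0.59) + 80.73*(-0.59)) / (74.75 + 1704.6 + 80.73)
    = 25302 / 1860.1 ≈ 13.60 °C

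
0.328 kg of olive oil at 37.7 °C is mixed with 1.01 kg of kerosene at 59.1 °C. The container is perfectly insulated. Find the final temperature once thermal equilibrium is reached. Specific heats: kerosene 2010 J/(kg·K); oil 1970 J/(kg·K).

T_f ≈ 53.9 °C

Energy conservation, ΣQ = 0:
1.01·2010·(T − 59.1) + 0.328·1970·(T − 37.7) = 0
(2030.1 + 646.16) T = 2030.1·59.1 + 646.16·37.7
T = 144339 / 2676.3 = 53.9 °C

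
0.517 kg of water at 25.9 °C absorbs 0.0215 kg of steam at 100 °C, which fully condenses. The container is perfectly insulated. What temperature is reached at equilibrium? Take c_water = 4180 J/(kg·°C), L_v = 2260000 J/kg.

T_f ≈ 50.4 °C

Energy conservation, ΣQ = 0:
condense steam: −0.0215×2260000 = −48590; condensate cools 100→T: 0.0215×4180×(T − 100) = 89.87(T − 100); original water: 2161.1(T − 25.9)
2250.9 T = 48590 + 8987 + 55971 = 113548
T ≈ 50.45 °C, under the boiling point, so the assumption holds.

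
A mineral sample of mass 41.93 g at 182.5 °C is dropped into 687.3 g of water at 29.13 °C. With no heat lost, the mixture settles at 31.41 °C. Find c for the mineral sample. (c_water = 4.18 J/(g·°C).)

c ≈ 1.03 J/(g·°C)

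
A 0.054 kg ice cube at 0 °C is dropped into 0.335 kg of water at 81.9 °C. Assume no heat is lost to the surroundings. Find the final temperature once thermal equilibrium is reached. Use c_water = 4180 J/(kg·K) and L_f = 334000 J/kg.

T_f ≈ 59.4 °C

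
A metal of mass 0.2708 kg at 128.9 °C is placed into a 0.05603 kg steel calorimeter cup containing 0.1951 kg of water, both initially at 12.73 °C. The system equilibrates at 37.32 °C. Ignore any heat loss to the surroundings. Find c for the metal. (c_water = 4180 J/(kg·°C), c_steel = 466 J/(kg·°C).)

Conservation of energy gives ΣQ = 0:
0.2708·c·(37.32 − 128.9) + 0.1951·4180·(37.32 − 12.73) + 0.05603·466·(37.32 − 12.73) = 0
-24.8 c = -20696
c = -20696/-24.8 ≈ 834.5 J/(kg·°C)

c ≈ 835 J/(kg·°C)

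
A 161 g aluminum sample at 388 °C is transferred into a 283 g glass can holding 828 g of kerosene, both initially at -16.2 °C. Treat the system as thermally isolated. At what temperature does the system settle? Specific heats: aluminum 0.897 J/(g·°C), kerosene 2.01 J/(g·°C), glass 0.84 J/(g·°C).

T_f ≈ 12.3 °C

Net heat exchanged in the isolated system is zero:
161×0.897×(T − 388) + 828×2.01×(T − (-16.2)) + 283×0.84×(T − (-16.2)) = 0
144.42(T − 388) + 1664.3(T − (-16.2)) + 237.72(T − (-16.2)) = 0
(144.42 + 1664.3 + 237.72) T = 144.42×388 + 1664.3×(-16.2) + 237.72×(-16.2)
T ≈ 12.32 °C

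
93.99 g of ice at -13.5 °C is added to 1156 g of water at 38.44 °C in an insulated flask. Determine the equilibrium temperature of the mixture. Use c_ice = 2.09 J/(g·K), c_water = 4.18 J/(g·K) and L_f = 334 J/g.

Let T be the final temperature. ΣQ_i = 0:
ice -13.5→0 °C: 93.99·2.09·13.5 = 2651.9; melt ice: 93.99·334 = 31393; warm the meltwater: 392.88 T; water: 4832.1(T − 38.44)
5225 T = 185745 − 34045 = 151701
T ≈ 29.03 °C — above 0 °C, consistent with complete melting.

T_f ≈ 29.0 °C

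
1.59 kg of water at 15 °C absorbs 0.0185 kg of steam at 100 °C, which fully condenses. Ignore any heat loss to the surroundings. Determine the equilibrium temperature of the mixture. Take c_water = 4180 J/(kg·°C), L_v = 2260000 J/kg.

T_f ≈ 22.2 °C

Let T be the final temperature. ΣQ_i = 0:
steam→water at 100 °C releases m L_v = 0.0185·2260000 = 41810
  condensate cools 100→T: 0.0185·4180·(T − 100) = 77.33(T − 100)
  original water: 6646.2(T − 15)
6723.5 T = 41810 + 7733 + 99693 = 149236
T ≈ 22.20 °C, under the boiling point, so the assumption holds.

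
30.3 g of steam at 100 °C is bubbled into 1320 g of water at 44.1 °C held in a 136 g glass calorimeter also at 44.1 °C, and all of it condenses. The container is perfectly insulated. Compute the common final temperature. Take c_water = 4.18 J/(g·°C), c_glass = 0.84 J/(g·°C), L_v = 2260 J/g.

T_f ≈ 57.2 °C

Energy conservation, ΣQ = 0:
latent heat released on condensation: 30.3·2260 = 68478; condensate cools 100→T: 30.3·4.18·(T − 100) = 126.65(T − 100); water warms: 1320·4.18·(T − 44.1) = 5517.6(T − 44.1); cup: 114.24(T − 44.1)
5758.5 T = 68478 + 12665 + 248364 = 329508
T ≈ 57.22 °C — below 100 °C, confirming all the steam condensed.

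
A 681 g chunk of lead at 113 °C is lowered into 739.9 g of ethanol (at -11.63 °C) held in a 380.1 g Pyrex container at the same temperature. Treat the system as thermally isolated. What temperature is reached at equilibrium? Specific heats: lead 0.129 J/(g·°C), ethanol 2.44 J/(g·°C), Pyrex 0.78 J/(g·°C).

T_f ≈ -6.6 °C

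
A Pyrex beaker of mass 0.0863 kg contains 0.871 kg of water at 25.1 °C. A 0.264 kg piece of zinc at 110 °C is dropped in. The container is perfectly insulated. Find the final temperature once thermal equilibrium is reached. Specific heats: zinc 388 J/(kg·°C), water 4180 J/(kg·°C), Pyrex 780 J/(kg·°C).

T_f ≈ 27.4 °C

Conservation of energy gives ΣQ = 0:
0.264·388·(T − 110) + 0.871·4180·(T − 25.1) + 0.0863·780·(T − 25.1) = 0
102.43(T − 110) + 3640.8(T − 25.1) + 67.31(T − 25.1) = 0
(102.43 + 3640.8 + 67.31) T = 102.43·110 + 3640.8·25.1 + 67.31·25.1
T = 104341/3810.5 ≈ 27.38 °C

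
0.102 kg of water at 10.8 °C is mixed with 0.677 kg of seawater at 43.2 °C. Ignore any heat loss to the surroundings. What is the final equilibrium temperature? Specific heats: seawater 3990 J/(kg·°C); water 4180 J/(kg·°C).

T_f ≈ 38.8 °C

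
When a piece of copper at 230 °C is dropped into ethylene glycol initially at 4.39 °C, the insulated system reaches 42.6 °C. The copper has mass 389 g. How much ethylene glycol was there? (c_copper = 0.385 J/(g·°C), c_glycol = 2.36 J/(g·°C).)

m ≈ 311 g

Net heat exchanged in the isolated system is zero:
389·0.385·(42.6 − 230) + m·2.36·(42.6 − 4.39) = 0
90.18 m = 28066
m = 28066/90.18 ≈ 311.2 g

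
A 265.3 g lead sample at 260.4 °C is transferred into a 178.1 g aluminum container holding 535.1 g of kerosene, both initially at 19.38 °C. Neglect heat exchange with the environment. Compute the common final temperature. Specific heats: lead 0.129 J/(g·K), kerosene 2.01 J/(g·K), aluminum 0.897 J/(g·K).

Conservation of energy gives ΣQ = 0:
265.3×0.129×(T − 260.4) + 535.1×2.01×(T − 19.38) + 178.1×0.897×(T − 19.38) = 0
34.22(T − 260.4) + 1075.6(T − 19.38) + 159.76(T − 19.38) = 0
(34.22 + 1075.6 + 159.76) T = 34.22×260.4 + 1075.6×19.38 + 159.76×19.38
T = 32852/1269.5 ≈ 25.88 °C

T_f ≈ 25.9 °C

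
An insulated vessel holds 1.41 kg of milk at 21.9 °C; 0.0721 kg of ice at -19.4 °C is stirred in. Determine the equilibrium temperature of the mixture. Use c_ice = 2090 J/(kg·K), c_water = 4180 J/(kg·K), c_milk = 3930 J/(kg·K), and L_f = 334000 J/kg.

T_f ≈ 16.1 °C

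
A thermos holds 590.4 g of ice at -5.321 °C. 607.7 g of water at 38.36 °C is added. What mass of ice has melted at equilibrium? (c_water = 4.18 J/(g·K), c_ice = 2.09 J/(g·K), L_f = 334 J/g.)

m_melted ≈ 272 g

Water can give up m c ΔT = 607.7·4.18·38.36 = 97442 J before reaching 0 °C.
Of that, 590.4·2.09·5.321 = 6565.8 J goes to bring the ice to 0 °C, leaving 90876 J.
To melt every bit of ice: 590.4·334 = 197194 J.
Since 90876 < 197194 J, not all the ice melts; equilibrium is at 0 °C.
m_melted·334 = 90876  ⇒  m_melted ≈ 272.1 g.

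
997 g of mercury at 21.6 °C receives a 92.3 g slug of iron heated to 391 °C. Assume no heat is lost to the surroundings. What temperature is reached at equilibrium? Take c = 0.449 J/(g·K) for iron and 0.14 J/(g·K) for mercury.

T_f ≈ 106.2 °C

Conservation of energy gives ΣQ = 0:
92.3*0.449*(T − 391) + 997*0.14*(T − 21.6) = 0
181.02 T = 19219
T = 19219 / 181.02 = 106 °C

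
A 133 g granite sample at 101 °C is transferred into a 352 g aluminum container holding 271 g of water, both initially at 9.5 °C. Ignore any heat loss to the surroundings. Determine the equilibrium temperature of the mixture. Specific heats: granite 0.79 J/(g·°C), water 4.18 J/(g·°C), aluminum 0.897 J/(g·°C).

Taking heat into each body as positive, Σ m c ΔT = 0:
133×0.79×(T − 101) + 271×4.18×(T − 9.5) + 352×0.897×(T − 9.5) = 0
1553.6 T = 24373
T = 24373/1553.6 ≈ 15.69 °C

T_f ≈ 15.7 °C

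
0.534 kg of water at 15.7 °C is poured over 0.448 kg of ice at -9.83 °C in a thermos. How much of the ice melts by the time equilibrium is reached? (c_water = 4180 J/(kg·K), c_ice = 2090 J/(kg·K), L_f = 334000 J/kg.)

Heat available from the water dropping to 0 °C: 0.534×4180×15.7 = 35044 J.
Warming the ice to 0 °C takes 0.448×2090×9.83 = 9204 J, leaving 25840 J for melting.
Fully melting the ice requires m_ice L_f = 0.448×334000 = 149632 J.
That's not enough to melt it all — equilibrium is at 0 °C with ice remaining.
Mass melted = 25840/334000 ≈ 0.07737 kg.

m_melted ≈ 0.0774 kg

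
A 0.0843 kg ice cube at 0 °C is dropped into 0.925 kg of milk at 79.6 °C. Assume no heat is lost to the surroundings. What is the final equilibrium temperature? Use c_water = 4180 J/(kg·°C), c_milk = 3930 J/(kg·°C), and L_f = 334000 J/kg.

Conservation of energy gives ΣQ = 0:
latent heat to melt: 0.0843×334000 = 28156; meltwater 0→T: 0.0843×4180×T = 352.37 T; milk cools: 0.925×3930×(T − 79.6) = 3635.2(T − 79.6)
3987.6 T = 289366 − 28156 = 261210
T ≈ 65.51 °C (positive, so assuming full melt was valid).

T_f ≈ 65.5 °C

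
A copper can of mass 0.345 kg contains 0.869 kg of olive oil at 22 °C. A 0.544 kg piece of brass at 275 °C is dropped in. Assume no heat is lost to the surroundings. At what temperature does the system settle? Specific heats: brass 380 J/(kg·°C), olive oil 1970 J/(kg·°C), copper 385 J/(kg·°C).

T_f ≈ 47.5 °C

Setting the total heat transfer to zero:
0.544×380×(T − 275) + 0.869×1970×(T − 22) + 0.345×385×(T − 22) = 0
206.72(T − 275) + 1711.9(T − 22) + 132.82(T − 22) = 0
2051.5 T = 97433
T = 97433/2051.5 ≈ 47.49 °C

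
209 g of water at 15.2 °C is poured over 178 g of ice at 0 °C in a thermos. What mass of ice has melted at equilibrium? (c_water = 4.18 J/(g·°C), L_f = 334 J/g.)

Cooling the water to 0 °C releases 209·4.18·15.2 = 13279 J.
Melting all 178 g of ice would need 178·334 = 59452 J.
Since 13279 < 59452 J, not all the ice melts; equilibrium is at 0 °C.
m_melt = 13279 / L_f = 39.76 g.

m_melted ≈ 39.8 g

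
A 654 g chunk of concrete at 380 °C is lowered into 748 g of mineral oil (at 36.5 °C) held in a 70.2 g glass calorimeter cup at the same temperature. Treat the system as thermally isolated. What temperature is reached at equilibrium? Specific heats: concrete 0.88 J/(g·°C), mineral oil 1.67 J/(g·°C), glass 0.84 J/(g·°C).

Let T be the final temperature. ΣQ_i = 0:
654×0.88×(T − 380) + 748×1.67×(T − 36.5) + 70.2×0.84×(T − 36.5) = 0
(575.52 + 1249.2 + 58.97) T = 575.52×380 + 1249.2×36.5 + 58.97×36.5
T = 266444 / 1883.6 = 141 °C

T_f ≈ 141.5 °C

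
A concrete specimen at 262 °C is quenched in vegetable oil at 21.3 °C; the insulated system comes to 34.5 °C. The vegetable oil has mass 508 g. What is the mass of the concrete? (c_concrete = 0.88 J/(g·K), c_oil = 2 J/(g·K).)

Energy conservation, ΣQ = 0:
m·0.88·(34.5 − 262) + 508·2·(34.5 − 21.3) = 0
-200.2 m = -13411
m = -13411/-200.2 ≈ 66.99 g

m ≈ 67 g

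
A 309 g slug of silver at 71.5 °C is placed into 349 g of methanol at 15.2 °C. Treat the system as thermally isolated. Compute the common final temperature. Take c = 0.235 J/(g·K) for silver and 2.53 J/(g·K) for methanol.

T_f ≈ 19.5 °C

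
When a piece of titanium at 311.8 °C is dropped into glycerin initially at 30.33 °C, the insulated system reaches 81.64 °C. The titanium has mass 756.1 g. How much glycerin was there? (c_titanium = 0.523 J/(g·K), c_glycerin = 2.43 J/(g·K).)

|Q_titanium| = |Q_glycerin|:
756.1·0.523·(311.8 − 81.64) = m·2.43·(81.64 − 30.33)
124.68 m = 91015  ⇒  m ≈ 730 g

m ≈ 730 g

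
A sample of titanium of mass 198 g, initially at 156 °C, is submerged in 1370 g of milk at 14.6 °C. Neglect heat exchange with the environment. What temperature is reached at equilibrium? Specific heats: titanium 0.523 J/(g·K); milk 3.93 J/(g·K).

T_f is the heat-capacity-weighted average of the initial temperatures:
T_f = (103.55*156 + 5384.1*14.6) / (103.55 + 5384.1)
    = 94762 / 5487.7 ≈ 17.27 °C

T_f ≈ 17.3 °C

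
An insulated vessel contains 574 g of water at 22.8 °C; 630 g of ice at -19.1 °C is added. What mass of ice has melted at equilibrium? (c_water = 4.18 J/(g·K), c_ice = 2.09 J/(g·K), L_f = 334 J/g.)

Heat available from the water dropping to 0 °C: 574×4.18×22.8 = 54704 J.
Of that, 630×2.09×19.1 = 25149 J goes to bring the ice to 0 °C, leaving 29556 J.
To melt every bit of ice: 630×334 = 210420 J.
Since 29556 < 210420 J, not all the ice melts; equilibrium is at 0 °C.
Mass melted = 29556/334 ≈ 88.49 g.

m_melted ≈ 88.5 g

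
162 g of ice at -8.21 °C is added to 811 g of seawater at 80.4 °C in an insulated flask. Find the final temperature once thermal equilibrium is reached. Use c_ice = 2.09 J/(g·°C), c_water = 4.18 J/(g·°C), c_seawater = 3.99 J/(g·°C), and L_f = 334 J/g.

T_f ≈ 51.9 °C

Energy balance with sensible and latent terms:
warm ice to 0 °C: 162·2.09·(0 − (-8.21)) = 2779.7
  melt ice: 162·334 = 54108
  meltwater 0→T: 162·4.18·T = 677.16 T
  seawater: 3235.9(T − 80.4)
3913.1 T = 260166 − 56888 = 203278
T ≈ 51.95 °C. Since T > 0 °C, the all-ice-melts assumption holds.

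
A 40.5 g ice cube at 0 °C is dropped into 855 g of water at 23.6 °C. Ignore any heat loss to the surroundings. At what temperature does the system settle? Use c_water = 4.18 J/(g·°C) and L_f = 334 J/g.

Setting the total heat transfer to zero:
fusion: m_ice L_f = 40.5×334 = 13527; meltwater 0→T: 40.5×4.18×T = 169.29 T; water cools: 855×4.18×(T − 23.6) = 3573.9(T − 23.6)
3743.2 T = 84344 − 13527 = 70817
T ≈ 18.92 °C (positive, so assuming full melt was valid).

T_f ≈ 18.9 °C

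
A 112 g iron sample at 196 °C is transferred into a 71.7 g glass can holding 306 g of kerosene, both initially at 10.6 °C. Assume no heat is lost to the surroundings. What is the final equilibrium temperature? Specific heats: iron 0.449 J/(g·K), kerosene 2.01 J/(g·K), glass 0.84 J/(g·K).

T_f ≈ 23.4 °C

Heat gained plus heat lost sum to zero:
112*0.449*(T − 196) + 306*2.01*(T − 10.6) + 71.7*0.84*(T − 10.6) = 0
50.29(T − 196) + 615.06(T − 10.6) + 60.23(T − 10.6) = 0
725.58 T = 17015
T = 17015 / 725.58 = 23.4 °C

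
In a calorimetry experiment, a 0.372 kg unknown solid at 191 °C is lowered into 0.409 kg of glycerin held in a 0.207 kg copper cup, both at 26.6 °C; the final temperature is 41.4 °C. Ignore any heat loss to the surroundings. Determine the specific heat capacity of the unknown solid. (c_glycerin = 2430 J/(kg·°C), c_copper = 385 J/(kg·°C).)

c ≈ 286 J/(kg·°C)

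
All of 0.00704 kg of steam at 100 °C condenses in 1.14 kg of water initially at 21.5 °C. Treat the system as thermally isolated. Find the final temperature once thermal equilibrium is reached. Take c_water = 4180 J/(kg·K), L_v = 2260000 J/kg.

T_f ≈ 25.3 °C

Energy conservation, ΣQ = 0:
steam→water at 100 °C releases m L_v = 0.00704×2260000 = 15910
  condensate cools 100→T: 0.00704×4180×(T − 100) = 29.43(T − 100)
  original water: 4765.2(T − 21.5)
4794.6 T = 15910 + 2942.7 + 102452 = 121305
T ≈ 25.30 °C (< 100 °C, so full condensation is consistent).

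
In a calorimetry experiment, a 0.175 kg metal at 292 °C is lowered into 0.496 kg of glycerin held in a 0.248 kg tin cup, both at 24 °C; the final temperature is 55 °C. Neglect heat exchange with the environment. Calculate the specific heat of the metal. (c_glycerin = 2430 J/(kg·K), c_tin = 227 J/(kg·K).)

Conservation of energy gives ΣQ = 0:
0.175·c·(55 − 292) + 0.496·2430·(55 − 24) + 0.248·227·(55 − 24) = 0
-41.47 c = -39109
c = -39109/-41.47 ≈ 943 J/(kg·K)

c ≈ 943 J/(kg·K)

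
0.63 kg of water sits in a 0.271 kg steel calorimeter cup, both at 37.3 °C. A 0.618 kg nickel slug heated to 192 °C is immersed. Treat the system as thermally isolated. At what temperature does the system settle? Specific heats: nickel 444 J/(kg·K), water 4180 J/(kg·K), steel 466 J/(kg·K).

T_f ≈ 51.3 °C

Taking heat into each body as positive, Σ m c ΔT = 0:
0.618*444*(T − 192) + 0.63*4180*(T − 37.3) + 0.271*466*(T − 37.3) = 0
274.39(T − 192) + 2633.4(T − 37.3) + 126.29(T − 37.3) = 0
(274.39 + 2633.4 + 126.29) T = 274.39*192 + 2633.4*37.3 + 126.29*37.3
T = 155620/3034.1 ≈ 51.29 °C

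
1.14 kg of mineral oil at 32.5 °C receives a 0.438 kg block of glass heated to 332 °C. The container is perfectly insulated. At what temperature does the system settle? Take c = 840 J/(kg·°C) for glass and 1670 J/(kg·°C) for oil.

T_f ≈ 81.0 °C

With ΣQ=0 the equilibrium temperature is the m·c-weighted mean:
T_f = (367.92×332 + 1903.8×32.5) / (367.92 + 1903.8)
    = 184023 / 2271.7 ≈ 81.01 °C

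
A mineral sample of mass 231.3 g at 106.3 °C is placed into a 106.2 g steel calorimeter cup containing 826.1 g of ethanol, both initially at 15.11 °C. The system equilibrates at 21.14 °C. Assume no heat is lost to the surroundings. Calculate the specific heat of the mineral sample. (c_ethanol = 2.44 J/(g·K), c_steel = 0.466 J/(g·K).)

c ≈ 0.632 J/(g·K)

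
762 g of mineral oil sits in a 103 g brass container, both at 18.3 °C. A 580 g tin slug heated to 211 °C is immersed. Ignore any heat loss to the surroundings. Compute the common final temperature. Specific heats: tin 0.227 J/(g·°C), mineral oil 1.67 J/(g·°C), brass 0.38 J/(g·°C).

T_f ≈ 35.9 °C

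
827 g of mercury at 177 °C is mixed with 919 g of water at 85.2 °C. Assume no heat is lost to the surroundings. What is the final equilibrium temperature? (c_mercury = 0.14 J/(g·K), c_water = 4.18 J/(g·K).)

Setting the total heat transfer to zero:
827*0.14*(T − 177) + 919*4.18*(T − 85.2) = 0
115.78(T − 177) + 3841.4(T − 85.2) = 0
(115.78 + 3841.4) T = 115.78*177 + 3841.4*85.2
T = 347782/3957.2 ≈ 87.89 °C

T_f ≈ 87.9 °C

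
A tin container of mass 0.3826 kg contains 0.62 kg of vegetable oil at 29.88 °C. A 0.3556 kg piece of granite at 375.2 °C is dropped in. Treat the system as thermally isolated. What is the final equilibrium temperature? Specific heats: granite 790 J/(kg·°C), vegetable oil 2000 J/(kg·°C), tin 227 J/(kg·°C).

T_f ≈ 90.2 °C

Setting the total heat transfer to zero:
0.3556*790*(T − 375.2) + 0.62*2000*(T − 29.88) + 0.3826*227*(T − 29.88) = 0
1607.8 T = 145049
T ≈ 90.22 °C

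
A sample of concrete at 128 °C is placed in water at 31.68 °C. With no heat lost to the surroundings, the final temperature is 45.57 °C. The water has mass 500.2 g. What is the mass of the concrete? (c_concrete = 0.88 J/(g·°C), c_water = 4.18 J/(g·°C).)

Taking heat into each body as positive, Σ m c ΔT = 0:
m·0.88·(45.57 − 128) + 500.2·4.18·(45.57 − 31.68) = 0
-72.54 m = -29042
m = -29042/-72.54 ≈ 400.4 g

m ≈ 400 g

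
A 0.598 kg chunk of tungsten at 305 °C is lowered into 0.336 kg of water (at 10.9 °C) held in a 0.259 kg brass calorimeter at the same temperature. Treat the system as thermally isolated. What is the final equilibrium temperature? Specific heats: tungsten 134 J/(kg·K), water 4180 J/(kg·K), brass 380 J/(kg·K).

Net heat exchanged in the isolated system is zero:
0.598·134·(T − 305) + 0.336·4180·(T − 10.9) + 0.259·380·(T − 10.9) = 0
80.13(T − 305) + 1404.5(T − 10.9) + 98.42(T − 10.9) = 0
1583 T = 40822
T = 40822/1583 ≈ 25.79 °C

T_f ≈ 25.8 °C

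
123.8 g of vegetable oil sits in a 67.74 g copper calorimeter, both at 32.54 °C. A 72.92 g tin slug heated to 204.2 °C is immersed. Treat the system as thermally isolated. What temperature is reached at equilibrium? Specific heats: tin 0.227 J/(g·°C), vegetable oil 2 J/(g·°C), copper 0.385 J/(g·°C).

Heat gained plus heat lost sum to zero:
72.92*0.227*(T − 204.2) + 123.8*2*(T − 32.54) + 67.74*0.385*(T − 32.54) = 0
16.55(T − 204.2) + 247.6(T − 32.54) + 26.08(T − 32.54) = 0
(16.55 + 247.6 + 26.08) T = 16.55*204.2 + 247.6*32.54 + 26.08*32.54
T = 12286 / 290.23 = 42.3 °C

T_f ≈ 42.3 °C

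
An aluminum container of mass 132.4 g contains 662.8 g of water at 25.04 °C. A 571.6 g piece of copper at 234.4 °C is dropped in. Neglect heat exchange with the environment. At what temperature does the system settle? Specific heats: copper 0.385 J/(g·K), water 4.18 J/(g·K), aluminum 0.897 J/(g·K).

T_f ≈ 39.9 °C

Net heat exchanged in the isolated system is zero:
571.6×0.385×(T − 234.4) + 662.8×4.18×(T − 25.04) + 132.4×0.897×(T − 25.04) = 0
3109.3 T = 123931
T = 123931/3109.3 ≈ 39.86 °C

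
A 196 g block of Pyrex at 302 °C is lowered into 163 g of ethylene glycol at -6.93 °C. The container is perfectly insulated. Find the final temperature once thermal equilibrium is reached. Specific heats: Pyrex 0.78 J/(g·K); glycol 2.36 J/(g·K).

T_f ≈ 80.9 °C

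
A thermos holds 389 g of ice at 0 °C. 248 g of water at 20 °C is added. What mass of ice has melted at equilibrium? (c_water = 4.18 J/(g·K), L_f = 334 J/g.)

Heat available from the water dropping to 0 °C: 248·4.18·20 = 20733 J.
Fully melting the ice requires m_ice L_f = 389·334 = 129926 J.
Since 20733 < 129926 J, not all the ice melts; equilibrium is at 0 °C.
m_melted·334 = 20733  ⇒  m_melted ≈ 62.07 g.

m_melted ≈ 62.1 g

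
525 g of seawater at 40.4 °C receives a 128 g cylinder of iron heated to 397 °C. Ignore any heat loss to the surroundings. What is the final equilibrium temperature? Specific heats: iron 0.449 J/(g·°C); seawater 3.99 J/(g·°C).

Heat lost by the iron equals heat gained by the seawater:
128*0.449*(397 − T) = 525*3.99*(T − 40.4)
57.47(397 − T) = 2094.8(T − 40.4)
2152.2 T = 107444  ⇒  T ≈ 49.92 °C

T_f ≈ 49.9 °C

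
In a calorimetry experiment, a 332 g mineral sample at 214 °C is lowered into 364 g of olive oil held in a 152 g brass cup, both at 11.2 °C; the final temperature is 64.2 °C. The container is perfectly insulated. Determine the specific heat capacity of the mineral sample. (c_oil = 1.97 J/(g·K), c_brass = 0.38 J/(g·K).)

c ≈ 0.826 J/(g·K)

Conservation of energy gives ΣQ = 0:
332×c×(64.2 − 214) + 364×1.97×(64.2 − 11.2) + 152×0.38×(64.2 − 11.2) = 0
-49734 c = -41067
c = -41067/-49734 ≈ 0.8257 J/(g·K)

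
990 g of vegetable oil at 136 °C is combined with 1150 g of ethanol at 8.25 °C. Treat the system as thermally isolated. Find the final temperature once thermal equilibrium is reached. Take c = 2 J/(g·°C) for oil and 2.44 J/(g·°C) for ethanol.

Net heat exchanged in the isolated system is zero:
990×2×(T − 136) + 1150×2.44×(T − 8.25) = 0
(1980 + 2806) T = 1980×136 + 2806×8.25
T ≈ 61.10 °C

T_f ≈ 61.1 °C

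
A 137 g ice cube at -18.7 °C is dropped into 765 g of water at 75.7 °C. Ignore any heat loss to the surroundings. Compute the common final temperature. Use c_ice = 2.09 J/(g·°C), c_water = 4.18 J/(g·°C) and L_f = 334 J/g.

Net heat exchanged in the isolated system is zero:
ice -18.7→0 °C: 137·2.09·18.7 = 5354.4; latent heat to melt: 137·334 = 45758; meltwater 0→T: 137·4.18·T = 572.66 T; water cools: 765·4.18·(T − 75.7) = 3197.7(T − 75.7)
3770.4 T = 242066 − 51112 = 190954
T ≈ 50.65 °C (positive, so assuming full melt was valid).

T_f ≈ 50.6 °C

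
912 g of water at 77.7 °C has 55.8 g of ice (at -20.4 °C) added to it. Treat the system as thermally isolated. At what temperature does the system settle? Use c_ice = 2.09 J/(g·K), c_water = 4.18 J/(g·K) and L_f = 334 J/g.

T_f ≈ 68.0 °C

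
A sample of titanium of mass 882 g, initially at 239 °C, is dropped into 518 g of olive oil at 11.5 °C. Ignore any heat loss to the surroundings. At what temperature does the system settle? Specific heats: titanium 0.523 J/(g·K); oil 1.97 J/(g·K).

T_f ≈ 82.3 °C

Taking heat into each body as positive, Σ m c ΔT = 0:
882·0.523·(T − 239) + 518·1.97·(T − 11.5) = 0
461.29(T − 239) + 1020.5(T − 11.5) = 0
1481.7 T = 121983
T ≈ 82.32 °C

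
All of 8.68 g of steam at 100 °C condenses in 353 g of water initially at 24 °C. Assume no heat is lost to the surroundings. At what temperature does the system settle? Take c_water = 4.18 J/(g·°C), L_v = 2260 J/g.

T_f ≈ 38.8 °C

Net heat exchanged in the isolated system is zero:
steam→water at 100 °C releases m L_v = 8.68×2260 = 19617
  condensate cools 100→T: 8.68×4.18×(T − 100) = 36.28(T − 100)
  original water: 1475.5(T − 24)
1511.8 T = 19617 + 3628.2 + 35413 = 58658
T ≈ 38.80 °C (< 100 °C, so full condensation is consistent).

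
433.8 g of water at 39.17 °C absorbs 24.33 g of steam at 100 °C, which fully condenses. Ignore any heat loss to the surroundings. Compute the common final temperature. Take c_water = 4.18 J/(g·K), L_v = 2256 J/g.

Heat gained plus heat lost sum to zero:
latent heat released on condensation: 24.33×2256 = 54888
  condensed water 100 °C→T: 101.7(T − 100)
  original water: 1813.3(T − 39.17)
1915 T = 54888 + 10170 + 71026 = 136085
T ≈ 71.06 °C, under the boiling point, so the assumption holds.

T_f ≈ 71.1 °C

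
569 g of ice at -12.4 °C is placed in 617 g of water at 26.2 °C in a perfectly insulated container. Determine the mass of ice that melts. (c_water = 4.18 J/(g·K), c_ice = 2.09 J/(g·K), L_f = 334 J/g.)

Cooling the water to 0 °C releases 617×4.18×26.2 = 67571 J.
Warming the ice to 0 °C takes 569×2.09×12.4 = 14746 J, leaving 52825 J for melting.
Fully melting the ice requires m_ice L_f = 569×334 = 190046 J.
Since 52825 < 190046 J, not all the ice melts; equilibrium is at 0 °C.
Mass melted = 52825/334 ≈ 158.2 g.

m_melted ≈ 158 g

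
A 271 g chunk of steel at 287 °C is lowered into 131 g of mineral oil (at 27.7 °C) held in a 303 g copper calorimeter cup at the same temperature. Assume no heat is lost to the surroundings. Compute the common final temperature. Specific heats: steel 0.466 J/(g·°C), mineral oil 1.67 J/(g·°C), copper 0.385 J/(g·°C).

Net heat exchanged in the isolated system is zero:
271×0.466×(T − 287) + 131×1.67×(T − 27.7) + 303×0.385×(T − 27.7) = 0
461.71 T = 45535
T = 45535 / 461.71 = 98.6 °C

T_f ≈ 98.6 °C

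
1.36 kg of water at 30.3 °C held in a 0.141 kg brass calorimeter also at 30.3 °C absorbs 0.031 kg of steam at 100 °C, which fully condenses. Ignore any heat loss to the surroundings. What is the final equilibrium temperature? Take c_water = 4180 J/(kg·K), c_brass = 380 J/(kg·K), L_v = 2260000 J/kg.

Setting the total heat transfer to zero:
condense steam: −0.031×2260000 = −70060
  condensate cools 100→T: 0.031×4180×(T − 100) = 129.58(T − 100)
  original water: 5684.8(T − 30.3)
  brass cup: 0.141×380×(T − 30.3) = 53.58(T − 30.3)
5868 T = 70060 + 12958 + 173873 = 256891
T ≈ 43.78 °C — below 100 °C, confirming all the steam condensed.

T_f ≈ 43.8 °C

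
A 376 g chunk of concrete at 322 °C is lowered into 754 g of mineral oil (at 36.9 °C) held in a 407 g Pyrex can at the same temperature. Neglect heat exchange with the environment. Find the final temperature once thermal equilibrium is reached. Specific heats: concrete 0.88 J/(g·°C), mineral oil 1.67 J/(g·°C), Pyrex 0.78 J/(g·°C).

Heat gained plus heat lost sum to zero:
376*0.88*(T − 322) + 754*1.67*(T − 36.9) + 407*0.78*(T − 36.9) = 0
330.88(T − 322) + 1259.2(T − 36.9) + 317.46(T − 36.9) = 0
(330.88 + 1259.2 + 317.46) T = 330.88*322 + 1259.2*36.9 + 317.46*36.9
T = 164721 / 1907.5 = 86.4 °C

T_f ≈ 86.4 °C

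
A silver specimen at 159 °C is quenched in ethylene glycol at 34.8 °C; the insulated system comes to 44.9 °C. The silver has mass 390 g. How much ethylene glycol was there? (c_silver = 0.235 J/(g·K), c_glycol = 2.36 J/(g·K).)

Taking heat into each body as positive, Σ m c ΔT = 0:
390×0.235×(44.9 − 159) + m×2.36×(44.9 − 34.8) = 0
23.84 m = 10457
m = 10457/23.84 ≈ 438.7 g

m ≈ 439 g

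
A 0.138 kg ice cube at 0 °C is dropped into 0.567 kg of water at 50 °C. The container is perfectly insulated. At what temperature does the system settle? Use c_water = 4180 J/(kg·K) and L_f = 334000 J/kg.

T_f ≈ 24.6 °C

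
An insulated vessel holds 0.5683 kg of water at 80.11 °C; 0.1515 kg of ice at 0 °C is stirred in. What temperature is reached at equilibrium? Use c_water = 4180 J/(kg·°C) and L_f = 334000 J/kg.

T_f ≈ 46.4 °C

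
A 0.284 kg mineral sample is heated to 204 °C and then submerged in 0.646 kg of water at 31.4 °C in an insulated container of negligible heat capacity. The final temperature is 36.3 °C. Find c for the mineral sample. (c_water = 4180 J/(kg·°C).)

Heat lost by the mineral sample = heat gained by the water:
0.284·c·(204 − 36.3) = 0.646·4180·(36.3 − 31.4)
47.63 c = 13231  ⇒  c ≈ 277.8 J/(kg·°C)

c ≈ 278 J/(kg·°C)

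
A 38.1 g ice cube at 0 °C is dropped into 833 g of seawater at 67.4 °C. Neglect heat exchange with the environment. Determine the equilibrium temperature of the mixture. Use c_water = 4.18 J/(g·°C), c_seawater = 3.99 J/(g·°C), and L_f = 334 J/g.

T_f ≈ 60.7 °C

Taking heat into each body as positive, Σ m c ΔT = 0:
melt ice: 38.1·334 = 12725; warm the meltwater: 159.26 T; seawater: 3323.7(T − 67.4)
3482.9 T = 224015 − 12725 = 211290
T ≈ 60.66 °C. Since T > 0 °C, the all-ice-melts assumption holds.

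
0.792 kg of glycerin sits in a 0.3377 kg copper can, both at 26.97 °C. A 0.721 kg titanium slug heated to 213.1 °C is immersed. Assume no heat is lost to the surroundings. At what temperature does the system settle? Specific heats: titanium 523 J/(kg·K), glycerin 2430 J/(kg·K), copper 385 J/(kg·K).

T_f ≈ 55.8 °C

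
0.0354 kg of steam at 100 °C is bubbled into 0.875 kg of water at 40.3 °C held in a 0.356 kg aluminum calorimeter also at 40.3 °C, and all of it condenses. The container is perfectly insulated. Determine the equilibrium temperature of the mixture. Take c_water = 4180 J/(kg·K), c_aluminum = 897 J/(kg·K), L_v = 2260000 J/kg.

T_f ≈ 61.8 °C

Energy balance with sensible and latent terms:
latent heat released on condensation: 0.0354×2260000 = 80004; condensed water 100 °C→T: 147.97(T − 100); original water: 3657.5(T − 40.3); cup: 319.33(T − 40.3)
4124.8 T = 80004 + 14797 + 160266 = 255068
T ≈ 61.84 °C, under the boiling point, so the assumption holds.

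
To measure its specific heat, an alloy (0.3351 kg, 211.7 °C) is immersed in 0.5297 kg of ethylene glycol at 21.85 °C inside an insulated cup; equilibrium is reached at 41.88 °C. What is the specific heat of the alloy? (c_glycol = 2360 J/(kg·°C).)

m_s c (T_s − T_f) = m_glycol c_glycol (T_f − T_0):
0.3351·c·(211.7 − 41.88) = 0.5297·2360·(41.88 − 21.85)
56.91 c = 25039  ⇒  c ≈ 440 J/(kg·°C)

c ≈ 440 J/(kg·°C)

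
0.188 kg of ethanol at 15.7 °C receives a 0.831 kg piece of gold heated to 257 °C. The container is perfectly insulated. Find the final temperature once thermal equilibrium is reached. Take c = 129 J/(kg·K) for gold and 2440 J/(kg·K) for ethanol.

|Q_gold| = |Q_ethanol|:
0.831*129*(257 − T) = 0.188*2440*(T − 15.7)
107.2(257 − T) = 458.72(T − 15.7)
565.92 T = 34752  ⇒  T ≈ 61.41 °C

T_f ≈ 61.4 °C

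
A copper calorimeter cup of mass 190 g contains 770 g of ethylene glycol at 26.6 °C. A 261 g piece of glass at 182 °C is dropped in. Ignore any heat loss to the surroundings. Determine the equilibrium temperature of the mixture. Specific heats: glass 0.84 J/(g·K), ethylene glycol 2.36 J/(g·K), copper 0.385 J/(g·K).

T_f ≈ 42.8 °C

T_f = Σ m_i c_i T_i / Σ m_i c_i:
T_f = (219.24*182 + 1817.2*26.6 + 73.15*26.6) / (219.24 + 1817.2 + 73.15)
    = 90185 / 2109.6 ≈ 42.75 °C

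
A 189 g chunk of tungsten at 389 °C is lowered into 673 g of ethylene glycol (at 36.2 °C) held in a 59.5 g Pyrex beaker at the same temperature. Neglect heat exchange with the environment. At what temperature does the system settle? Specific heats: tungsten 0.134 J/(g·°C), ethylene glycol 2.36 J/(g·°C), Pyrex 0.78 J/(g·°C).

T_f ≈ 41.6 °C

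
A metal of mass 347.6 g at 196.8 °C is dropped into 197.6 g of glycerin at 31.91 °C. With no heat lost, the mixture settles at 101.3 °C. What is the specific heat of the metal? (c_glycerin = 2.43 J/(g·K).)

c ≈ 1 J/(g·K)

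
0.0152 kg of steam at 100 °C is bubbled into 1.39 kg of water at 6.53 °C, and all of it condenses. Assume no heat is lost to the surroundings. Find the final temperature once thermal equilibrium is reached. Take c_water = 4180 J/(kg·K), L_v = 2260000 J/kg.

Heat gained plus heat lost sum to zero:
steam→water at 100 °C releases m L_v = 0.0152×2260000 = 34352; condensed water 100 °C→T: 63.54(T − 100); original water: 5810.2(T − 6.53)
5873.7 T = 34352 + 6353.6 + 37941 = 78646
T ≈ 13.39 °C, under the boiling point, so the assumption holds.

T_f ≈ 13.4 °C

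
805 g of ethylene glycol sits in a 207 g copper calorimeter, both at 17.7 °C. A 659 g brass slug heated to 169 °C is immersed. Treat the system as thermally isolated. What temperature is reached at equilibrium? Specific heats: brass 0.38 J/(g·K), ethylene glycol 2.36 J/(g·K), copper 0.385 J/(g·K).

T_f is the heat-capacity-weighted average of the initial temperatures:
T_f = (250.42×169 + 1899.8×17.7 + 79.7×17.7) / (250.42 + 1899.8 + 79.7)
    = 77358 / 2229.9 ≈ 34.69 °C

T_f ≈ 34.7 °C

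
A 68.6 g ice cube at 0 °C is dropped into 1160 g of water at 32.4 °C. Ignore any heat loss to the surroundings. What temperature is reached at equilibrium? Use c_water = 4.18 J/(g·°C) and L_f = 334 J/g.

Let T be the final temperature. ΣQ_i = 0:
latent heat to melt: 68.6·334 = 22912; warm the meltwater: 286.75 T; water: 4848.8(T − 32.4)
5135.5 T = 157101 − 22912 = 134189
T ≈ 26.13 °C — above 0 °C, consistent with complete melting.

T_f ≈ 26.1 °C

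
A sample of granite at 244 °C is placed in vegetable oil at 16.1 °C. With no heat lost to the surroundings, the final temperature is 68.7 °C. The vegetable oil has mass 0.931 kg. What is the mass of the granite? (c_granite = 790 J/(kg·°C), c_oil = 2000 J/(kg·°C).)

m ≈ 0.707 kg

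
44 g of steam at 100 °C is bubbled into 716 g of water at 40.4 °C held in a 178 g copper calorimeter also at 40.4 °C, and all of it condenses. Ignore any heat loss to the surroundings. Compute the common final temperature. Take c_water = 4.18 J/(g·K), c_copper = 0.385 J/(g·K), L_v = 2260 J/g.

Net heat exchanged in the isolated system is zero:
steam→water at 100 °C releases m L_v = 44×2260 = 99440; condensate cools 100→T: 44×4.18×(T − 100) = 183.92(T − 100); water warms: 716×4.18×(T − 40.4) = 2992.9(T − 40.4); copper cup: 178×0.385×(T − 40.4) = 68.53(T − 40.4)
3245.3 T = 99440 + 18392 + 123681 = 241513
T ≈ 74.42 °C (< 100 °C, so full condensation is consistent).

T_f ≈ 74.4 °C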